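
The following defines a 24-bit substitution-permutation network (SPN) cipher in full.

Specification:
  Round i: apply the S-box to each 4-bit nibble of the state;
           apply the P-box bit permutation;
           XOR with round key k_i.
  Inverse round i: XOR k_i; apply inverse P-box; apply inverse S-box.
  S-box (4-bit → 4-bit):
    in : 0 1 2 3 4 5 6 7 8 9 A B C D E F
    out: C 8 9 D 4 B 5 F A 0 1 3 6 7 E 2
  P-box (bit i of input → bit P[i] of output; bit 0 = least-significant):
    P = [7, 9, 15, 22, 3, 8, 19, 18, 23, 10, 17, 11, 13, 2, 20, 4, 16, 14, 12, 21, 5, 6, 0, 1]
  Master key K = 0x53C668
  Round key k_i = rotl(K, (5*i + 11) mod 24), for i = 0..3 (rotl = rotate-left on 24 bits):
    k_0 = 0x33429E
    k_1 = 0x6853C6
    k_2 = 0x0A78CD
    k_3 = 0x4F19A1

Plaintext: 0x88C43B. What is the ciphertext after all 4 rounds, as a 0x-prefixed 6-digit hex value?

0xA23C6F

s_0 = plaintext = 0x88C43B
s_1 = Round(s_0, k_0) = 0x0D0050
s_2 = Round(s_1, k_1) = 0x3F8ADD
s_3 = Round(s_2, k_2) = 0x82BB72
s_4 = Round(s_3, k_3) = 0xA23C6F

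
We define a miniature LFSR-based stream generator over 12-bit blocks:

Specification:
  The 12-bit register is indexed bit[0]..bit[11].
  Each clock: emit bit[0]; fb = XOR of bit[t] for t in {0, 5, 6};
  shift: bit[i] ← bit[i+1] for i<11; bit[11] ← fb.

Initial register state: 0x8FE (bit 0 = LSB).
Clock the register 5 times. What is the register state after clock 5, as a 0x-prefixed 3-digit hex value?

reg_0 = 0x8FE
clock 1: out=0, reg = 0x47F
clock 2: out=1, reg = 0xA3F
clock 3: out=1, reg = 0x51F
clock 4: out=1, reg = 0xA8F
clock 5: out=1, reg = 0xD47

0xD47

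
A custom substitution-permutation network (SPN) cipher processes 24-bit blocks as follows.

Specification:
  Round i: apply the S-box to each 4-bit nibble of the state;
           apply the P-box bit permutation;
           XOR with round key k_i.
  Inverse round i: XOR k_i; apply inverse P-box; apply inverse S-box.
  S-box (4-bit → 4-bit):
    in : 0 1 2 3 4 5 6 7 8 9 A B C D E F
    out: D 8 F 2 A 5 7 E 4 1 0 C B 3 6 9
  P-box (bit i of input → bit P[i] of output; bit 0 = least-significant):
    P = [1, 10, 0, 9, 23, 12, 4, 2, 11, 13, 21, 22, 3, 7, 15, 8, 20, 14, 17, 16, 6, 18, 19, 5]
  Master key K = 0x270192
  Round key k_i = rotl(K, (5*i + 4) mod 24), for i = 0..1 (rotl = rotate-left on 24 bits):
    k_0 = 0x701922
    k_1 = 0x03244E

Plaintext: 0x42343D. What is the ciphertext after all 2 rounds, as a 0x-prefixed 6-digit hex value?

0x0CCEB5

s_0 = plaintext = 0x42343D
s_1 = Round(s_0, k_0) = 0x276D80
s_2 = Round(s_1, k_1) = 0x0CCEB5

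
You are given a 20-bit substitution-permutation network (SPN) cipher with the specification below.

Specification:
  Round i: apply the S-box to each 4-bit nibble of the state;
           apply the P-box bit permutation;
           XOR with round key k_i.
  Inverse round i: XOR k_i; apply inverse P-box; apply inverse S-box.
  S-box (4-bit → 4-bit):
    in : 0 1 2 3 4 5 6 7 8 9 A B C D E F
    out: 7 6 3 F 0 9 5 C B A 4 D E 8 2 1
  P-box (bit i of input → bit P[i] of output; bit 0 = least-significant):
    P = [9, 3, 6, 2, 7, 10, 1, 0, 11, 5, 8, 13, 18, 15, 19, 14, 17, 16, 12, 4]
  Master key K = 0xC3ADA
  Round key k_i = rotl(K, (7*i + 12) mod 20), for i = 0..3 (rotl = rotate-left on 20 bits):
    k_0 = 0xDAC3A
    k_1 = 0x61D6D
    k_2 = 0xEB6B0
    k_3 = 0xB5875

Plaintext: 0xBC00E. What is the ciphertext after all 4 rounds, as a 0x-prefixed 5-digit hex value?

s_0 = plaintext = 0xBC00E
s_1 = Round(s_0, k_0) = 0x77180
s_2 = Round(s_1, k_1) = 0xE4A94
s_3 = Round(s_2, k_2) = 0xFB3B1
s_4 = Round(s_3, k_3) = 0x5319E

0x5319E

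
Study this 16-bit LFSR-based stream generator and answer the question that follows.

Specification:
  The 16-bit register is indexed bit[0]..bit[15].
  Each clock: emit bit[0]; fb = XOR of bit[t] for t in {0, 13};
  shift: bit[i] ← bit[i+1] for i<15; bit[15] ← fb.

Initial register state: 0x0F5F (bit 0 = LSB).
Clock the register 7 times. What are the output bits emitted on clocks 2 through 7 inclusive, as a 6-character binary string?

111101

reg_0 = 0x0F5F
clock 1: out=1, reg = 0x87AF
clock 2: out=1, reg = 0xC3D7
clock 3: out=1, reg = 0xE1EB
clock 4: out=1, reg = 0x70F5
clock 5: out=1, reg = 0x387A
clock 6: out=0, reg = 0x9C3D
clock 7: out=1, reg = 0xCE1E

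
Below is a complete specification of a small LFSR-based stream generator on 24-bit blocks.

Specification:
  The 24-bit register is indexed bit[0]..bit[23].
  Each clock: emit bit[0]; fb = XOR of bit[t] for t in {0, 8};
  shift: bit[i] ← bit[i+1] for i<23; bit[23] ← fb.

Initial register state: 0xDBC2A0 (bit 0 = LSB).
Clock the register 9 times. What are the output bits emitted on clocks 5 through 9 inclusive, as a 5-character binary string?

01010

reg_0 = 0xDBC2A0
clock 1: out=0, reg = 0x6DE150
clock 2: out=0, reg = 0xB6F0A8
clock 3: out=0, reg = 0x5B7854
clock 4: out=0, reg = 0x2DBC2A
clock 5: out=0, reg = 0x16DE15
clock 6: out=1, reg = 0x8B6F0A
clock 7: out=0, reg = 0xC5B785
clock 8: out=1, reg = 0x62DBC2
clock 9: out=0, reg = 0xB16DE1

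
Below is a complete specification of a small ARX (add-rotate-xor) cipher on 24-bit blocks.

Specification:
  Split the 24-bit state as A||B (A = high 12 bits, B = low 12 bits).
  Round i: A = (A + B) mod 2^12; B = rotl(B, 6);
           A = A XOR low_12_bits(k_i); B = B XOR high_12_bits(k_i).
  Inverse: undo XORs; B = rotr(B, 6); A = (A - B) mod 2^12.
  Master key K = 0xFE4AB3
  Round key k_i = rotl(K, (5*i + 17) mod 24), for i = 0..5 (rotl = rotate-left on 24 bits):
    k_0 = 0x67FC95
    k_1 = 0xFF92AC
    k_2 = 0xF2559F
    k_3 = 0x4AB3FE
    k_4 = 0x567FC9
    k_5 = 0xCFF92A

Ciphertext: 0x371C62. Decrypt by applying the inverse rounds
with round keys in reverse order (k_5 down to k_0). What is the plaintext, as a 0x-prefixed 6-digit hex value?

s_0 = ciphertext = 0x371C62
s_1 = InvRound(s_0, k_5) = 0x319742
s_2 = InvRound(s_1, k_4) = 0x388948
s_3 = InvRound(s_2, k_3) = 0x77F8F7
s_4 = InvRound(s_3, k_2) = 0xE4149F
s_5 = InvRound(s_4, k_1) = 0x3409AD
s_6 = InvRound(s_5, k_0) = 0xB164BF

0xB164BF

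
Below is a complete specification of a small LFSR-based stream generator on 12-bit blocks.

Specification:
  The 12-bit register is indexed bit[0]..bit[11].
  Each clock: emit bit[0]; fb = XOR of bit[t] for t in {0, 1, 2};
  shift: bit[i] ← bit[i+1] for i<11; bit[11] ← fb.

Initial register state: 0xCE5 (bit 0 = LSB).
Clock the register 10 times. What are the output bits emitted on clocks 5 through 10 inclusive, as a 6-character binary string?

011100

reg_0 = 0xCE5
clock 1: out=1, reg = 0x672
clock 2: out=0, reg = 0xB39
clock 3: out=1, reg = 0xD9C
clock 4: out=0, reg = 0xECE
clock 5: out=0, reg = 0x767
clock 6: out=1, reg = 0xBB3
clock 7: out=1, reg = 0x5D9
clock 8: out=1, reg = 0xAEC
clock 9: out=0, reg = 0xD76
clock 10: out=0, reg = 0x6BB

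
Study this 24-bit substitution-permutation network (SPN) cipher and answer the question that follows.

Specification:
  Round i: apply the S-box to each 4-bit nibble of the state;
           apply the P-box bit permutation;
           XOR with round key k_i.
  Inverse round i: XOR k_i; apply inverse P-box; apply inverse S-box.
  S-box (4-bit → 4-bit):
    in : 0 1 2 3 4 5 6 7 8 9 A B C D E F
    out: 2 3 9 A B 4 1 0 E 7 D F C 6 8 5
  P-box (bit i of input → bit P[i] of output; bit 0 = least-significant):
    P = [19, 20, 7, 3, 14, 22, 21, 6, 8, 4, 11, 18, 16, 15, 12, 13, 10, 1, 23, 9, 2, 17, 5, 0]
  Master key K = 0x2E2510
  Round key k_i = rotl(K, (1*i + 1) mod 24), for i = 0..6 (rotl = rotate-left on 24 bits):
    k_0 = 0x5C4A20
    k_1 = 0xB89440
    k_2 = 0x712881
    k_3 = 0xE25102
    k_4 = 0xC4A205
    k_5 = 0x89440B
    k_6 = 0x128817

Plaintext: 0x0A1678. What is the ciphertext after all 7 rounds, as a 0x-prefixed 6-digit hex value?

s_0 = plaintext = 0x0A1678
s_1 = Round(s_0, k_0) = 0xCFCDA8
s_2 = Round(s_1, k_1) = 0x08E8B9
s_3 = Round(s_2, k_2) = 0x8F4253
s_4 = Round(s_3, k_3) = 0x55F42B
s_5 = Round(s_4, k_4) = 0x59F3FD
s_6 = Round(s_5, k_5) = 0x3C10B9
s_7 = Round(s_6, k_6) = 0xE94AC6

0xE94AC6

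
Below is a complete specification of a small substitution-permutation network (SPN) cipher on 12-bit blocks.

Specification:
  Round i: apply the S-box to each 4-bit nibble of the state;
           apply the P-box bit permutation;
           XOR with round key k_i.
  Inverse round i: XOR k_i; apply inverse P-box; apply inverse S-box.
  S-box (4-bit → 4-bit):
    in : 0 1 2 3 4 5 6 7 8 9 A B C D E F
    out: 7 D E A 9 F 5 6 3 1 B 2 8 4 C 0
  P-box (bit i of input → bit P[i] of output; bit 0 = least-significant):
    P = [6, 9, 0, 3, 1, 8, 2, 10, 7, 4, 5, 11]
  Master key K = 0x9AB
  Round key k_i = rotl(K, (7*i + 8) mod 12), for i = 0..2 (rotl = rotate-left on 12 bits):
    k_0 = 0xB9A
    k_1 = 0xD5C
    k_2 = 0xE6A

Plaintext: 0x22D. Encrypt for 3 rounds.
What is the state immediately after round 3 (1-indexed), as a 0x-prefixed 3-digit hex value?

0xEF3

s_0 = plaintext = 0x22D
s_1 = Round(s_0, k_0) = 0x6AF
s_2 = Round(s_1, k_1) = 0x8FE
s_3 = Round(s_2, k_2) = 0xEF3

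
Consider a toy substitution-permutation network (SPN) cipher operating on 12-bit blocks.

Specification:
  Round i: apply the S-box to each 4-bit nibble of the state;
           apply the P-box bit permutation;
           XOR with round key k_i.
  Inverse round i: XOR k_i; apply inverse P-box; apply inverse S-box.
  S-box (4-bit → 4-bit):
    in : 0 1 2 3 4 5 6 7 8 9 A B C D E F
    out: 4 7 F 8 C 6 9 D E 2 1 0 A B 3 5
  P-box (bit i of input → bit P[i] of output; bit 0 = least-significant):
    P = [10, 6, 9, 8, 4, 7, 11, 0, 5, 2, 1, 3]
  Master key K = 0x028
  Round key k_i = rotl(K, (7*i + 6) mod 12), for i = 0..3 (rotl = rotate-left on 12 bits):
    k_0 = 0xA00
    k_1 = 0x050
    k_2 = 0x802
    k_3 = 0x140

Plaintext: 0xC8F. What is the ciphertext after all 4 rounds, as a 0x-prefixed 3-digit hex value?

s_0 = plaintext = 0xC8F
s_1 = Round(s_0, k_0) = 0x48D
s_2 = Round(s_1, k_1) = 0xD9B
s_3 = Round(s_2, k_2) = 0x8AE
s_4 = Round(s_3, k_3) = 0x51E

0x51E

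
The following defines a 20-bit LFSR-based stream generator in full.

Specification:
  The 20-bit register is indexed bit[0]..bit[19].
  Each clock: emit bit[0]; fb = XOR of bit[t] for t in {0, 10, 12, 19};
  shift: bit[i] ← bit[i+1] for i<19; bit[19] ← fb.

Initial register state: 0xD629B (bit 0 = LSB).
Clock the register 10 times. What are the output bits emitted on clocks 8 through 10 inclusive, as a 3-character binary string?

101

reg_0 = 0xD629B
clock 1: out=1, reg = 0x6B14D
clock 2: out=1, reg = 0x358A6
clock 3: out=0, reg = 0x9AC53
clock 4: out=1, reg = 0xCD629
clock 5: out=1, reg = 0x66B14
clock 6: out=0, reg = 0x3358A
clock 7: out=0, reg = 0x19AC5
clock 8: out=1, reg = 0x0CD62
clock 9: out=0, reg = 0x866B1
clock 10: out=1, reg = 0xC3358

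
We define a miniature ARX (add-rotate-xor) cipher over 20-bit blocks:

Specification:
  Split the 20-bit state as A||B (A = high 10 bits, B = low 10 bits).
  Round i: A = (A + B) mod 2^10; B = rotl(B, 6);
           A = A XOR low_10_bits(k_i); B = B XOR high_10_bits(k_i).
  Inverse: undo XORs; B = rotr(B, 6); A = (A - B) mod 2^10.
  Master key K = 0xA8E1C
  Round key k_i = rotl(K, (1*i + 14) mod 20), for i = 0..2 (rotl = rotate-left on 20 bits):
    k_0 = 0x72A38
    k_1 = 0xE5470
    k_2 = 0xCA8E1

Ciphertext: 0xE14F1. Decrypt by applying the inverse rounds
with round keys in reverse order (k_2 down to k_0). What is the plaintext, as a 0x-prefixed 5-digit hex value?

s_0 = ciphertext = 0xE14F1
s_1 = InvRound(s_0, k_2) = 0x695BF
s_2 = InvRound(s_1, k_1) = 0xCB6A8
s_3 = InvRound(s_2, k_0) = 0xBA22D

0xBA22D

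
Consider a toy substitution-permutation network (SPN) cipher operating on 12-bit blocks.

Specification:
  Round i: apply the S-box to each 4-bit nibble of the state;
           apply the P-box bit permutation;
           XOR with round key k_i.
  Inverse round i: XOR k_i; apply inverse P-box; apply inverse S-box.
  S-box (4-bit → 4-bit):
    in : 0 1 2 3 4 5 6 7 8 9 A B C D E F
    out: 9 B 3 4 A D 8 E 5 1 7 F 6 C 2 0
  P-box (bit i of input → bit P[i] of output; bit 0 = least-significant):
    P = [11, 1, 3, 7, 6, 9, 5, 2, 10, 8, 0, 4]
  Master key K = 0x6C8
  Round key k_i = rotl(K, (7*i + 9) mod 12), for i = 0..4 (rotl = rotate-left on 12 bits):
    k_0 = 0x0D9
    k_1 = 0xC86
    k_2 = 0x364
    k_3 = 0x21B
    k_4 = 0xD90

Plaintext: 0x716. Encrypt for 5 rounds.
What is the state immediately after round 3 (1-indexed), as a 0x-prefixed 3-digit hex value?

0x845

s_0 = plaintext = 0x716
s_1 = Round(s_0, k_0) = 0x30C
s_2 = Round(s_1, k_1) = 0xCC9
s_3 = Round(s_2, k_2) = 0x845
s_4 = Round(s_3, k_3) = 0xC96
s_5 = Round(s_4, k_4) = 0xC51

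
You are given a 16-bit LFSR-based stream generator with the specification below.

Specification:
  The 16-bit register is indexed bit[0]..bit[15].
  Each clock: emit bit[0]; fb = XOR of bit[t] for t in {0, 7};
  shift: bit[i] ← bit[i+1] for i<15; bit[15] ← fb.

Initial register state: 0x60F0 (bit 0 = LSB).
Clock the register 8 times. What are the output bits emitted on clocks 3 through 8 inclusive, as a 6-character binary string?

reg_0 = 0x60F0
clock 1: out=0, reg = 0xB078
clock 2: out=0, reg = 0x583C
clock 3: out=0, reg = 0x2C1E
clock 4: out=0, reg = 0x160F
clock 5: out=1, reg = 0x8B07
clock 6: out=1, reg = 0xC583
clock 7: out=1, reg = 0x62C1
clock 8: out=1, reg = 0x3160

001111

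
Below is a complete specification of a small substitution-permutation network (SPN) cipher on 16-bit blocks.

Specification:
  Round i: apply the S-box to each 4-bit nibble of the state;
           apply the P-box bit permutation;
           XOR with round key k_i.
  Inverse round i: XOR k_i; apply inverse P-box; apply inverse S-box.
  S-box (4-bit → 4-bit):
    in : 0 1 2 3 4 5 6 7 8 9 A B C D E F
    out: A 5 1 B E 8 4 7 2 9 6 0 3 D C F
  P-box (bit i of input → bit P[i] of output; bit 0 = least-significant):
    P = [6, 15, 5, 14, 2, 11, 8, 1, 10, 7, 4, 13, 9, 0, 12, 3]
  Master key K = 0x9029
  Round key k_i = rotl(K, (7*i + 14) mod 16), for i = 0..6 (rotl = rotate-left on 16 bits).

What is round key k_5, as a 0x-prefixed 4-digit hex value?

K = 0x9029
k_0 = rotl(K, (7*0+14) mod 16) = rotl(K, 14) = 0x640A
k_1 = rotl(K, (7*1+14) mod 16) = rotl(K, 5) = 0x0532
k_2 = rotl(K, (7*2+14) mod 16) = rotl(K, 12) = 0x9902
k_3 = rotl(K, (7*3+14) mod 16) = rotl(K, 3) = 0x814C
k_4 = rotl(K, (7*4+14) mod 16) = rotl(K, 10) = 0xA640
k_5 = rotl(K, (7*5+14) mod 16) = rotl(K, 1) = 0x2053

0x2053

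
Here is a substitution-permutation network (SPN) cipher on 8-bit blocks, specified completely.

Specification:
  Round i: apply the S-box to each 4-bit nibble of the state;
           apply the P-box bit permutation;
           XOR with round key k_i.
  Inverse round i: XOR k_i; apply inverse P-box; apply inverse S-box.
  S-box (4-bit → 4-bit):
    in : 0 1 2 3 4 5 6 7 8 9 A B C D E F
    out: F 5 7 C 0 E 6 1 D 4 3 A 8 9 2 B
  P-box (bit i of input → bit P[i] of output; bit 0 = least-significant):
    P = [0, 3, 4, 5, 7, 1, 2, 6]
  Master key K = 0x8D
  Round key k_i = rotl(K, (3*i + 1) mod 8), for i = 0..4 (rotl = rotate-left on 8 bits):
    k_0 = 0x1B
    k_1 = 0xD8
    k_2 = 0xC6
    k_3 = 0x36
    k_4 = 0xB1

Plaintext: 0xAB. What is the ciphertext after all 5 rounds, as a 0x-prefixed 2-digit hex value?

0xE3

s_0 = plaintext = 0xAB
s_1 = Round(s_0, k_0) = 0xB1
s_2 = Round(s_1, k_1) = 0x8B
s_3 = Round(s_2, k_2) = 0x2A
s_4 = Round(s_3, k_3) = 0xB9
s_5 = Round(s_4, k_4) = 0xE3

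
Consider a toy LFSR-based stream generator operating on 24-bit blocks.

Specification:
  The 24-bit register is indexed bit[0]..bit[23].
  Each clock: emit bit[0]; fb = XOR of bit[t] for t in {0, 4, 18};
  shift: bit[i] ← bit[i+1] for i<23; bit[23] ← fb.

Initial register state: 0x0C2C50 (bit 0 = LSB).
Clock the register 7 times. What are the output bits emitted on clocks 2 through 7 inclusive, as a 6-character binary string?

000101

reg_0 = 0x0C2C50
clock 1: out=0, reg = 0x061628
clock 2: out=0, reg = 0x830B14
clock 3: out=0, reg = 0xC1858A
clock 4: out=0, reg = 0x60C2C5
clock 5: out=1, reg = 0xB06162
clock 6: out=0, reg = 0x5830B1
clock 7: out=1, reg = 0x2C1858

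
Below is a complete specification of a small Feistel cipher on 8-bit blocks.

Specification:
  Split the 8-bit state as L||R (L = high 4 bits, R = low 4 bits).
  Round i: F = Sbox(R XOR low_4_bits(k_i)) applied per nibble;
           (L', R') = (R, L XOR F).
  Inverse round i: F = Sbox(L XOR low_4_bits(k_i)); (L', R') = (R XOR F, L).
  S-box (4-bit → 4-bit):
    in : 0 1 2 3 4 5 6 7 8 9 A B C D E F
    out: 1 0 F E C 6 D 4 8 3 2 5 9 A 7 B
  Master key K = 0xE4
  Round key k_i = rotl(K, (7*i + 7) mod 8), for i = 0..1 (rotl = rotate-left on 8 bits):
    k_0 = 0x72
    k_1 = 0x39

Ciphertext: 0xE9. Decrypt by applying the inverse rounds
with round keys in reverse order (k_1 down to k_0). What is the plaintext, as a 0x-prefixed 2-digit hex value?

s_0 = ciphertext = 0xE9
s_1 = InvRound(s_0, k_1) = 0xDE
s_2 = InvRound(s_1, k_0) = 0x5D

0x5D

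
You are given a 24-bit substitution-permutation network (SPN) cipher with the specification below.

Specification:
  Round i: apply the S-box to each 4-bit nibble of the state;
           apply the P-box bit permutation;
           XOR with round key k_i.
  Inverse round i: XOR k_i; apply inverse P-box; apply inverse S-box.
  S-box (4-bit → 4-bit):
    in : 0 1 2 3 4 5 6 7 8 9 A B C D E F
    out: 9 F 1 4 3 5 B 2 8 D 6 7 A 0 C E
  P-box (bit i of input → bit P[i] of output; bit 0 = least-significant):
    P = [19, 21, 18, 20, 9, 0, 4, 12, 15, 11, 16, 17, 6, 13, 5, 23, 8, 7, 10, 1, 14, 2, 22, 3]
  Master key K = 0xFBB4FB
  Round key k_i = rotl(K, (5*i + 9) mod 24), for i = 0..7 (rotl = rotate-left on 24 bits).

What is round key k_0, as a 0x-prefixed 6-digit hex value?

0x69F7F7

K = 0xFBB4FB
k_0 = rotl(K, (5*0+9) mod 24) = rotl(K, 9) = 0x69F7F7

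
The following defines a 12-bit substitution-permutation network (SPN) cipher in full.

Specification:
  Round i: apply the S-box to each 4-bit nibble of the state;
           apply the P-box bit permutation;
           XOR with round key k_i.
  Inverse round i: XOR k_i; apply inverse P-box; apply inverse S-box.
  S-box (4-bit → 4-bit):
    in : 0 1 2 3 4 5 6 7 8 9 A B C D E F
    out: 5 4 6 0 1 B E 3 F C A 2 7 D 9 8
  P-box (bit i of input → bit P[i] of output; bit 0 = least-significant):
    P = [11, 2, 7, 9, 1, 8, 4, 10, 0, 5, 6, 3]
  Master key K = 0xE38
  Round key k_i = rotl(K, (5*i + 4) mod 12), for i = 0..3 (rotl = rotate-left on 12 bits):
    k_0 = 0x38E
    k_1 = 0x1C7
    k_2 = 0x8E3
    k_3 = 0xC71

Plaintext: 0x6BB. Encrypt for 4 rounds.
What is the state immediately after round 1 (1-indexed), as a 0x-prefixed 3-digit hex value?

0x2E2

s_0 = plaintext = 0x6BB
s_1 = Round(s_0, k_0) = 0x2E2
s_2 = Round(s_1, k_1) = 0x521
s_3 = Round(s_2, k_2) = 0x95A
s_4 = Round(s_3, k_3) = 0xB3F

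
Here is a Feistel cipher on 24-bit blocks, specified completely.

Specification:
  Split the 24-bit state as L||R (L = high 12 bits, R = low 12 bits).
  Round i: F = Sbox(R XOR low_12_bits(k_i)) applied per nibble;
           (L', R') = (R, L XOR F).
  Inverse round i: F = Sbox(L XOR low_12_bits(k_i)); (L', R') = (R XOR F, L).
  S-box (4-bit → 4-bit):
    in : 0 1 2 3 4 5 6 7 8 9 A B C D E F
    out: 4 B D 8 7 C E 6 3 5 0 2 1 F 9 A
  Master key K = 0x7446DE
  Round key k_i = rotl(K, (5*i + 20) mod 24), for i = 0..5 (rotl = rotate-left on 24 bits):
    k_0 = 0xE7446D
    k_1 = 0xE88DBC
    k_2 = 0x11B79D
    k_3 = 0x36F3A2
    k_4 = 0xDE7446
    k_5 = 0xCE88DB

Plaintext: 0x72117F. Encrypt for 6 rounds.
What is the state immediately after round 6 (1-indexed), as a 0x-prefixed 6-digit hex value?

0xD0717E

s_0 = plaintext = 0x72117F
s_1 = Round(s_0, k_0) = 0x17FB9C
s_2 = Round(s_1, k_1) = 0xB9CFAB
s_3 = Round(s_2, k_2) = 0xFAB812
s_4 = Round(s_3, k_3) = 0x812D8F
s_5 = Round(s_4, k_4) = 0xD8FD07
s_6 = Round(s_5, k_5) = 0xD0717E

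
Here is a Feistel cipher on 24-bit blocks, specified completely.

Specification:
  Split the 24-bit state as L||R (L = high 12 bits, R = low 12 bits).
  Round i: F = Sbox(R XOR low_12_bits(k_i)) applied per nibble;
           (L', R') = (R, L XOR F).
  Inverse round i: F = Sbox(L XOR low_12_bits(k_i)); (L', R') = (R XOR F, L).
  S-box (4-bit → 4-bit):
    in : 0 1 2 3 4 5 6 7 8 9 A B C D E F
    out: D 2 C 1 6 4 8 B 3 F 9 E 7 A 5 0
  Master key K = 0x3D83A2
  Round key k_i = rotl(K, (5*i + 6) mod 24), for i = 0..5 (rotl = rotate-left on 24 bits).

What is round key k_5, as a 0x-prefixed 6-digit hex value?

K = 0x3D83A2
k_0 = rotl(K, (5*0+6) mod 24) = rotl(K, 6) = 0x60E88F
k_1 = rotl(K, (5*1+6) mod 24) = rotl(K, 11) = 0x1D11EC
k_2 = rotl(K, (5*2+6) mod 24) = rotl(K, 16) = 0xA23D83
k_3 = rotl(K, (5*3+6) mod 24) = rotl(K, 21) = 0x47B074
k_4 = rotl(K, (5*4+6) mod 24) = rotl(K, 2) = 0xF60E88
k_5 = rotl(K, (5*5+6) mod 24) = rotl(K, 7) = 0xC1D11E

0xC1D11E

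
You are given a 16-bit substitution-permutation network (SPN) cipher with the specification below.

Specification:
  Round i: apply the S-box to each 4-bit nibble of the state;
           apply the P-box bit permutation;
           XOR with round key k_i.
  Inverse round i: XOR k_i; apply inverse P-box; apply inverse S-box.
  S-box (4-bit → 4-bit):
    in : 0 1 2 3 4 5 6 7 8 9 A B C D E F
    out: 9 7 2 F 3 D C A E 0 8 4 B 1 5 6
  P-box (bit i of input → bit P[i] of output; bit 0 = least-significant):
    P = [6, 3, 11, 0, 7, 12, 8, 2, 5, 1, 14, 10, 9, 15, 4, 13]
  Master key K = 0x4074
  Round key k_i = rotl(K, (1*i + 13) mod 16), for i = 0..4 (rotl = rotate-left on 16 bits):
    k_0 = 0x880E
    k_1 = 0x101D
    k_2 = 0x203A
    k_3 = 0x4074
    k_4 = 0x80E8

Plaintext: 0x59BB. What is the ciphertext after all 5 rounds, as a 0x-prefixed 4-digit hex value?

0x2B63

s_0 = plaintext = 0x59BB
s_1 = Round(s_0, k_0) = 0xA31E
s_2 = Round(s_1, k_1) = 0x6DFF
s_3 = Round(s_2, k_2) = 0x1902
s_4 = Round(s_3, k_3) = 0xC2E8
s_5 = Round(s_4, k_4) = 0x2B63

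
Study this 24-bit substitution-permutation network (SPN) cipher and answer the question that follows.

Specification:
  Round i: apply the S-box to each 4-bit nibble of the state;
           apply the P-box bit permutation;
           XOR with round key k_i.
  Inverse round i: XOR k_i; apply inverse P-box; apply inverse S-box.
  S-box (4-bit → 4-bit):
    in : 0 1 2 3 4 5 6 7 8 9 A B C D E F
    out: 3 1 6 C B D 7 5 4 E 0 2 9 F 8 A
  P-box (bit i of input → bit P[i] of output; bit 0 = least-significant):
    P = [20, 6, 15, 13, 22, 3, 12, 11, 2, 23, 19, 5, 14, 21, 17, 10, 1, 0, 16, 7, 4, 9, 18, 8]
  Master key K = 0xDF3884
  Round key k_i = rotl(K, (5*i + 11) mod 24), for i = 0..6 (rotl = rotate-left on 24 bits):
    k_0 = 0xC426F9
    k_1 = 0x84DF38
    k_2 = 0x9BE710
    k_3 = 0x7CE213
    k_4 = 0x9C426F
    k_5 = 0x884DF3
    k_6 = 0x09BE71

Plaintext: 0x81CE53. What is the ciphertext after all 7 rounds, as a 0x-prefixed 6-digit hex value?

s_0 = plaintext = 0x81CE53
s_1 = Round(s_0, k_0) = 0x80DADB
s_2 = Round(s_1, k_1) = 0xE28373
s_3 = Round(s_2, k_2) = 0xD05631
s_4 = Round(s_3, k_3) = 0xE2BD04
s_5 = Round(s_4, k_4) = 0x656302
s_6 = Round(s_5, k_5) = 0xE78F09
s_7 = Round(s_6, k_6) = 0xCA1F1B

0xCA1F1B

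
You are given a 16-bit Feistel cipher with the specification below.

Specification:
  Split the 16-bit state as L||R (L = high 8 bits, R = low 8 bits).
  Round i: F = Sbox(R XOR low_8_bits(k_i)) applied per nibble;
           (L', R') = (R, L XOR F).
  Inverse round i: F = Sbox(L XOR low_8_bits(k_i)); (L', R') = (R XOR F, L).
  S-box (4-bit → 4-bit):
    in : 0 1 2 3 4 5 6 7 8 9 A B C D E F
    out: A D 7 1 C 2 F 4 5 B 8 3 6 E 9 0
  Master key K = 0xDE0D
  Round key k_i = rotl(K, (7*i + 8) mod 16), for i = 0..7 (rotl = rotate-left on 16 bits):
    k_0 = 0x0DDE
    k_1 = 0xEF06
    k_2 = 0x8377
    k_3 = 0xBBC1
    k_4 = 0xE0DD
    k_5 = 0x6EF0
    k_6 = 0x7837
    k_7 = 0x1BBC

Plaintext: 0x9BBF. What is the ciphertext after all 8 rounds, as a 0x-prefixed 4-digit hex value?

0x6239

s_0 = plaintext = 0x9BBF
s_1 = Round(s_0, k_0) = 0xBF66
s_2 = Round(s_1, k_1) = 0x6645
s_3 = Round(s_2, k_2) = 0x4571
s_4 = Round(s_3, k_3) = 0x717F
s_5 = Round(s_4, k_4) = 0x7FF6
s_6 = Round(s_5, k_5) = 0xF6D0
s_7 = Round(s_6, k_6) = 0xD062
s_8 = Round(s_7, k_7) = 0x6239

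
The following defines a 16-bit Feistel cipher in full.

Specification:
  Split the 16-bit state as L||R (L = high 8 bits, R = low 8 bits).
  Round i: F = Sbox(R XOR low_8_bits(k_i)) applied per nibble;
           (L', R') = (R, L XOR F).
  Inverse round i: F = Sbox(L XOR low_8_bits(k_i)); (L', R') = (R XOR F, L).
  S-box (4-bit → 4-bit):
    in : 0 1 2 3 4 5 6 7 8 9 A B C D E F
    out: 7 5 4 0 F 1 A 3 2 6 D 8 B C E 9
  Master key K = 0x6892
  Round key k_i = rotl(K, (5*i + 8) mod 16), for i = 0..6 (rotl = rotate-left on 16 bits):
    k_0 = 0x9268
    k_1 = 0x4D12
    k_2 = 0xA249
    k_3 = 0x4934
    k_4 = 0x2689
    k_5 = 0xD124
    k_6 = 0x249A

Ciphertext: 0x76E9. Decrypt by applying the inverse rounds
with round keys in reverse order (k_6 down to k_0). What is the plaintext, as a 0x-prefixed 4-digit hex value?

0xC0C7

s_0 = ciphertext = 0x76E9
s_1 = InvRound(s_0, k_6) = 0x0276
s_2 = InvRound(s_1, k_5) = 0x3C02
s_3 = InvRound(s_2, k_4) = 0x833C
s_4 = InvRound(s_3, k_3) = 0xBF83
s_5 = InvRound(s_4, k_2) = 0x19BF
s_6 = InvRound(s_5, k_1) = 0xC719
s_7 = InvRound(s_6, k_0) = 0xC0C7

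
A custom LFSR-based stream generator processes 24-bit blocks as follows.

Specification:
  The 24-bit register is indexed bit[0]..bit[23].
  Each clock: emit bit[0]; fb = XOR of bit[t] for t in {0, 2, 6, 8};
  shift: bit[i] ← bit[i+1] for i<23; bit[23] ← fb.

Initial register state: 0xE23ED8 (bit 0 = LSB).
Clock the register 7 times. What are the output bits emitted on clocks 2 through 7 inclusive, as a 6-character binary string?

reg_0 = 0xE23ED8
clock 1: out=0, reg = 0xF11F6C
clock 2: out=0, reg = 0xF88FB6
clock 3: out=0, reg = 0x7C47DB
clock 4: out=1, reg = 0xBE23ED
clock 5: out=1, reg = 0x5F11F6
clock 6: out=0, reg = 0xAF88FB
clock 7: out=1, reg = 0x57C47D

001101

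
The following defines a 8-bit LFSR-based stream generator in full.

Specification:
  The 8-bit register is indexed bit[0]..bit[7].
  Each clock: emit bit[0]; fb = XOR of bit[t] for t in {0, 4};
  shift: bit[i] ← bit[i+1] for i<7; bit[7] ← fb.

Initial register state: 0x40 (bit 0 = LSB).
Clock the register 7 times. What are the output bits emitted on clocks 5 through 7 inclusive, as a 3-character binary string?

reg_0 = 0x40
clock 1: out=0, reg = 0x20
clock 2: out=0, reg = 0x10
clock 3: out=0, reg = 0x88
clock 4: out=0, reg = 0x44
clock 5: out=0, reg = 0x22
clock 6: out=0, reg = 0x11
clock 7: out=1, reg = 0x08

001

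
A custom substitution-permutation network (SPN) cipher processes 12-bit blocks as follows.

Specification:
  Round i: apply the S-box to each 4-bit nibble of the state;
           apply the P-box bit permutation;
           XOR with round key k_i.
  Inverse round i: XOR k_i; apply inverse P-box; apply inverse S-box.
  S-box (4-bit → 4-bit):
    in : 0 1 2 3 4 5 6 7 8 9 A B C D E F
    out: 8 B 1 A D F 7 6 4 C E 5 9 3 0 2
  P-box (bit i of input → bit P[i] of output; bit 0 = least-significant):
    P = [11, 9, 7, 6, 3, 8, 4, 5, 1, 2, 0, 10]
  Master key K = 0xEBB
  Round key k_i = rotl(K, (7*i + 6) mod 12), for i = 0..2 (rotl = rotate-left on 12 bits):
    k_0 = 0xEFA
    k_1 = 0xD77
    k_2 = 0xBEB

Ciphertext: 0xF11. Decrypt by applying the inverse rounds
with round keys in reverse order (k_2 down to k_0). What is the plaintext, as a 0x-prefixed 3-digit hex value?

s_0 = ciphertext = 0xF11
s_1 = InvRound(s_0, k_2) = 0xC49
s_2 = InvRound(s_1, k_1) = 0xD5E
s_3 = InvRound(s_2, k_0) = 0xF37

0xF37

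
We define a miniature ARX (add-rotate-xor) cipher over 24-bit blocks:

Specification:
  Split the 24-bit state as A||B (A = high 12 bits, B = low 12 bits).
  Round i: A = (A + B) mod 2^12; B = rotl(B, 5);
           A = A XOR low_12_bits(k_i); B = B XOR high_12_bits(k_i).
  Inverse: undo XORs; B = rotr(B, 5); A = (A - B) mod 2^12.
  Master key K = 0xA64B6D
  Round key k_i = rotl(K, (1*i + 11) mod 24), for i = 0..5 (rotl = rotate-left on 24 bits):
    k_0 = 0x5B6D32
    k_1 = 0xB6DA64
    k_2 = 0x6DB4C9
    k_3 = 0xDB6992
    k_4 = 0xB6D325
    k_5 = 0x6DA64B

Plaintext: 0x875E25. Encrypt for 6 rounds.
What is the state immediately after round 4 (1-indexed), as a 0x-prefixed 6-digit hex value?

0x169850

s_0 = plaintext = 0x875E25
s_1 = Round(s_0, k_0) = 0xBA810A
s_2 = Round(s_1, k_1) = 0x6D6A2F
s_3 = Round(s_2, k_2) = 0x5CC32F
s_4 = Round(s_3, k_3) = 0x169850
s_5 = Round(s_4, k_4) = 0xA9C17D
s_6 = Round(s_5, k_5) = 0xA52978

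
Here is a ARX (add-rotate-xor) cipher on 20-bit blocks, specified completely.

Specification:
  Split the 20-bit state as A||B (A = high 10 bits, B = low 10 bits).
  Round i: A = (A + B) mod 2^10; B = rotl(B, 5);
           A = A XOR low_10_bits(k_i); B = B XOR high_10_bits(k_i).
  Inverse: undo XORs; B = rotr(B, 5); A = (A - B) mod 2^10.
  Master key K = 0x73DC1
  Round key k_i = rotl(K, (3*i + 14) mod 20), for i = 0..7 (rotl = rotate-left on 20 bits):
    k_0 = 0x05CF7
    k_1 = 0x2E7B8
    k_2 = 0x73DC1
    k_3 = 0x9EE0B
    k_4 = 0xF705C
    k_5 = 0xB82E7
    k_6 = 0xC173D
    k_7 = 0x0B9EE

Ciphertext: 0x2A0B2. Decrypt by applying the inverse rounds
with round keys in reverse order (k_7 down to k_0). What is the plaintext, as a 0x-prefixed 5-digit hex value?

0x7A096

s_0 = ciphertext = 0x2A0B2
s_1 = InvRound(s_0, k_7) = 0x70B84
s_2 = InvRound(s_1, k_6) = 0xB6C24
s_3 = InvRound(s_2, k_5) = 0xE9896
s_4 = InvRound(s_3, k_4) = 0xA815A
s_5 = InvRound(s_4, k_3) = 0x1C839
s_6 = InvRound(s_5, k_2) = 0xB92CF
s_7 = InvRound(s_6, k_1) = 0xA26D3
s_8 = InvRound(s_7, k_0) = 0x7A096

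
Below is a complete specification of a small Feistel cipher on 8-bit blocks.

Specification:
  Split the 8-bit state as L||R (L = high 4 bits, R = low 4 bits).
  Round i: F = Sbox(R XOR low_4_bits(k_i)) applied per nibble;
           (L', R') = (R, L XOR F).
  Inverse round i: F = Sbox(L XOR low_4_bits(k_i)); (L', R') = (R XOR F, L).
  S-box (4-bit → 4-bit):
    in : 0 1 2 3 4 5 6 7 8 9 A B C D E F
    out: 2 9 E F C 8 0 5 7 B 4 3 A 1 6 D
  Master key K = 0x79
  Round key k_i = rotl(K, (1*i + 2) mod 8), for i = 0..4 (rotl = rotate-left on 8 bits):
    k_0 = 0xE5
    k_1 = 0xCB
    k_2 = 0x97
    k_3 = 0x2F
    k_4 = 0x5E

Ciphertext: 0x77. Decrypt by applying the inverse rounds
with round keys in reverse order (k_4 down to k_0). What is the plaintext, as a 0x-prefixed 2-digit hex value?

s_0 = ciphertext = 0x77
s_1 = InvRound(s_0, k_4) = 0xC7
s_2 = InvRound(s_1, k_3) = 0x8C
s_3 = InvRound(s_2, k_2) = 0x18
s_4 = InvRound(s_3, k_1) = 0xC1
s_5 = InvRound(s_4, k_0) = 0xAC

0xAC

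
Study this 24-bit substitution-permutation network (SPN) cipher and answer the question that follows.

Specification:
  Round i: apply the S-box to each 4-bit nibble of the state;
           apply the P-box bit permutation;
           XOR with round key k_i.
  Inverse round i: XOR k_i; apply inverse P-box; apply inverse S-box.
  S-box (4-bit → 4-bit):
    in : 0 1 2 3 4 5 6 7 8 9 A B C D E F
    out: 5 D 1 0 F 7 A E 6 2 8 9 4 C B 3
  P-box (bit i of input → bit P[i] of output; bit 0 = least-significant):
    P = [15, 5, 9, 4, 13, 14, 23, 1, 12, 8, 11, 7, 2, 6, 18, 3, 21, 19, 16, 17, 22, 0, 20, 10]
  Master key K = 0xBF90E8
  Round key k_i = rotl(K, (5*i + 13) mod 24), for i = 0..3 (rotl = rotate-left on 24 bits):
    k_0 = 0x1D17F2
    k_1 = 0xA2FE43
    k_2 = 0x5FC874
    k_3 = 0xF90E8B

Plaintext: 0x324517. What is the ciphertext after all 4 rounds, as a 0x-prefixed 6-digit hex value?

s_0 = plaintext = 0x324517
s_1 = Round(s_0, k_0) = 0xB92C8C
s_2 = Round(s_1, k_1) = 0x6AB047
s_3 = Round(s_2, k_2) = 0xDDB64B
s_4 = Round(s_3, k_3) = 0x6AEB15

0x6AEB15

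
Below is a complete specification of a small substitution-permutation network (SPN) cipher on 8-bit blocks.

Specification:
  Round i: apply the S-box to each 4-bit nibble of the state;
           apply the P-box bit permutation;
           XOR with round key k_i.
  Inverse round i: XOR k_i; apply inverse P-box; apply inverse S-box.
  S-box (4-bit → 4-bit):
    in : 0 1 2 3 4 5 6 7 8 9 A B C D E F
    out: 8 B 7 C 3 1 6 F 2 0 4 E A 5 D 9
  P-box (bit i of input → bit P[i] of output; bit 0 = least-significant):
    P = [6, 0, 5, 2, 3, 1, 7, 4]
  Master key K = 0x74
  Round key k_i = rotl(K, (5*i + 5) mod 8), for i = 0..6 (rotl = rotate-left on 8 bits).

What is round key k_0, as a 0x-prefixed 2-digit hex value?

K = 0x74
k_0 = rotl(K, (5*0+5) mod 8) = rotl(K, 5) = 0x8E

0x8E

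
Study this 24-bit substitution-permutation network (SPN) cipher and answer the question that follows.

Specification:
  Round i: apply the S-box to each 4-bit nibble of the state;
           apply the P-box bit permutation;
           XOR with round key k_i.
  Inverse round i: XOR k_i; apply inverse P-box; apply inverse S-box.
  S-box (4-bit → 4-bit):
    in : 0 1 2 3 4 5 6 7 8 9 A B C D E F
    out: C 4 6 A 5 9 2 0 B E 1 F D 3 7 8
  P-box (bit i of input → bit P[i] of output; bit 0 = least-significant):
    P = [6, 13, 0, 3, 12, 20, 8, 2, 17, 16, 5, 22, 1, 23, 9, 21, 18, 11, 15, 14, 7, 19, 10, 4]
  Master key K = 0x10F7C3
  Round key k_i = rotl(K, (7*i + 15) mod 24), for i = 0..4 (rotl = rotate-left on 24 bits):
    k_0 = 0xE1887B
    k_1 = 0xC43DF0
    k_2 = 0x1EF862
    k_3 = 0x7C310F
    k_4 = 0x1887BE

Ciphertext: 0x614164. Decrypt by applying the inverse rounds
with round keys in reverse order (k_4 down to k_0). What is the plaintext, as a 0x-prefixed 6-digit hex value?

0x4F6AD9

s_0 = ciphertext = 0x614164
s_1 = InvRound(s_0, k_4) = 0xB0C365
s_2 = InvRound(s_1, k_3) = 0x6CE0A8
s_3 = InvRound(s_2, k_2) = 0xA655D5
s_4 = InvRound(s_3, k_1) = 0x73FCF2
s_5 = InvRound(s_4, k_0) = 0x4F6AD9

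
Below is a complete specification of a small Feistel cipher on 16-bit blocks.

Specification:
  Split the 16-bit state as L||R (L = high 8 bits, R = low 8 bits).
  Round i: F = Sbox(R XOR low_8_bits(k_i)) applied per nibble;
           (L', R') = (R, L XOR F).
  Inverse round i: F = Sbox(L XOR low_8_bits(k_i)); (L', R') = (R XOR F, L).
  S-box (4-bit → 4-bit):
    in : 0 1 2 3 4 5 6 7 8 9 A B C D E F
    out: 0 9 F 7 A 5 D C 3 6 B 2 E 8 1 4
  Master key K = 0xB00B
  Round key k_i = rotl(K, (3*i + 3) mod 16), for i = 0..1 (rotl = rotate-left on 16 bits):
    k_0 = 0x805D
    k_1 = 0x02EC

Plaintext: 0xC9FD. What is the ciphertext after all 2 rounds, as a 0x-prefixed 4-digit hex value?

0x7998

s_0 = plaintext = 0xC9FD
s_1 = Round(s_0, k_0) = 0xFD79
s_2 = Round(s_1, k_1) = 0x7998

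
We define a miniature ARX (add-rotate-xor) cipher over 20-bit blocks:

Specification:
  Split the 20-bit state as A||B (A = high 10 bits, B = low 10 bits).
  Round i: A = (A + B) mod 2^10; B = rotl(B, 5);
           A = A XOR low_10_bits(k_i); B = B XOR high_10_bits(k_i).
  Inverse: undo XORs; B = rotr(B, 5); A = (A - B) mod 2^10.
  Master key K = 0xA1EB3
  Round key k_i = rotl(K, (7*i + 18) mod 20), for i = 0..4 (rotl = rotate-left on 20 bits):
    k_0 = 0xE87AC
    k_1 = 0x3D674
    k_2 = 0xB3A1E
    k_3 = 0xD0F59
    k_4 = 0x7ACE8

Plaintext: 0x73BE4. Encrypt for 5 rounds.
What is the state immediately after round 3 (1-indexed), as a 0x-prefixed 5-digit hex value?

s_0 = plaintext = 0x73BE4
s_1 = Round(s_0, k_0) = 0x87B3E
s_2 = Round(s_1, k_1) = 0xCA32C
s_3 = Round(s_2, k_2) = 0x12B57
s_4 = Round(s_3, k_3) = 0x3E1B9
s_5 = Round(s_4, k_4) = 0x966C6

0x12B57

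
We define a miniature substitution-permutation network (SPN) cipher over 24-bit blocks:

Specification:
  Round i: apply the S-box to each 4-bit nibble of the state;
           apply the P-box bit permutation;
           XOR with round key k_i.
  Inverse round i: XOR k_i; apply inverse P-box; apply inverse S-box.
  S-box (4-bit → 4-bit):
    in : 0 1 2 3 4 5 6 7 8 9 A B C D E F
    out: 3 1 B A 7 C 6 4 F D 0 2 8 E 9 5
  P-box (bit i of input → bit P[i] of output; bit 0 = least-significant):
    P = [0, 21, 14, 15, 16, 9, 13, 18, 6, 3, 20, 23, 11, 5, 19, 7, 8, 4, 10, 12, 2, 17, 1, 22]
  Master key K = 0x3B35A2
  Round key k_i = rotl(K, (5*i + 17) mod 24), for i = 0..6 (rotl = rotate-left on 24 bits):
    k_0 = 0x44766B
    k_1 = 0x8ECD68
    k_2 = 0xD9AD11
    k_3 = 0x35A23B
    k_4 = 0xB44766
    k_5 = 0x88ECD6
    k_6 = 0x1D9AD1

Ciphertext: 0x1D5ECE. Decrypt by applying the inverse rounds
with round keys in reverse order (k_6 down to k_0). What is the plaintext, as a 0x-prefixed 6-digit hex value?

0xE8023F

s_0 = ciphertext = 0x1D5ECE
s_1 = InvRound(s_0, k_6) = 0xF6ABA9
s_2 = InvRound(s_1, k_5) = 0x846434
s_3 = InvRound(s_2, k_4) = 0x70AF6B
s_4 = InvRound(s_3, k_3) = 0xC411EA
s_5 = InvRound(s_4, k_2) = 0x7D849E
s_6 = InvRound(s_5, k_1) = 0x802916
s_7 = InvRound(s_6, k_0) = 0xE8023F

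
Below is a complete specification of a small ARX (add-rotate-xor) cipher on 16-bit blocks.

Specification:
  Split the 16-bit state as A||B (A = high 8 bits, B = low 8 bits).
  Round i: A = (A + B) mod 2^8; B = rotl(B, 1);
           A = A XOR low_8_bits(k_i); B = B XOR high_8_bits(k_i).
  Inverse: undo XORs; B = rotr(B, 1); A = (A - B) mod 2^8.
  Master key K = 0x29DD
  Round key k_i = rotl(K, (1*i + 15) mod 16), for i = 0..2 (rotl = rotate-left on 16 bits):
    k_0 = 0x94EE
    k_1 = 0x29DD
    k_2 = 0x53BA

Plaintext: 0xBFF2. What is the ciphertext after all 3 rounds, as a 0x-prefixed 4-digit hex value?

s_0 = plaintext = 0xBFF2
s_1 = Round(s_0, k_0) = 0x5F71
s_2 = Round(s_1, k_1) = 0x0DCB
s_3 = Round(s_2, k_2) = 0x62C4

0x62C4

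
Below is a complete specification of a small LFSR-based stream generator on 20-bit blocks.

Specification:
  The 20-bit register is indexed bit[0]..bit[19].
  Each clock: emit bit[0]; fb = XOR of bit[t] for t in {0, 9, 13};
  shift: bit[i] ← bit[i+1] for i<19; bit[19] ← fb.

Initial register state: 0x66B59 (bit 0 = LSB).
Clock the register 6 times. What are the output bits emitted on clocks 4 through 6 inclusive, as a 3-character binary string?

reg_0 = 0x66B59
clock 1: out=1, reg = 0xB35AC
clock 2: out=0, reg = 0xD9AD6
clock 3: out=0, reg = 0xECD6B
clock 4: out=1, reg = 0xF66B5
clock 5: out=1, reg = 0xFB35A
clock 6: out=0, reg = 0x7D9AD

110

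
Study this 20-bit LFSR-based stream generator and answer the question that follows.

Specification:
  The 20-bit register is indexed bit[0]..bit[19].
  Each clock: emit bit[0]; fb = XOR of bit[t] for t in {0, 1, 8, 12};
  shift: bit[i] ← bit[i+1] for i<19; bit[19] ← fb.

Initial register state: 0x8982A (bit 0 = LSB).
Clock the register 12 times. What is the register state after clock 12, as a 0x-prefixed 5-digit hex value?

reg_0 = 0x8982A
clock 1: out=0, reg = 0x44C15
clock 2: out=1, reg = 0xA260A
clock 3: out=0, reg = 0xD1305
clock 4: out=1, reg = 0xE8982
clock 5: out=0, reg = 0x744C1
clock 6: out=1, reg = 0xBA260
clock 7: out=0, reg = 0x5D130
clock 8: out=0, reg = 0x2E898
clock 9: out=0, reg = 0x1744C
clock 10: out=0, reg = 0x8BA26
clock 11: out=0, reg = 0x45D13
clock 12: out=1, reg = 0x22E89

0x22E89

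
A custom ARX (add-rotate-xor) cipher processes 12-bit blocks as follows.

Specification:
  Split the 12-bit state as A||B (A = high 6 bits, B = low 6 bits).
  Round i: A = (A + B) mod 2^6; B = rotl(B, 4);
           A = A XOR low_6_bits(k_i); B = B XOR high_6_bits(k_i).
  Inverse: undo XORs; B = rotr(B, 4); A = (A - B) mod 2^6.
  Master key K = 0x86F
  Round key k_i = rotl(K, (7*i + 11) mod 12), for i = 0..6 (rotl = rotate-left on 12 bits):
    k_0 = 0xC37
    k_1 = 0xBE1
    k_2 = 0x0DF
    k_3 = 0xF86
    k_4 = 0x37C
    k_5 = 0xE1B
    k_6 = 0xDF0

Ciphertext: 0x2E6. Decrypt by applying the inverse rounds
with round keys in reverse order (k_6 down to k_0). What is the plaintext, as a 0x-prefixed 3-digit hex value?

s_0 = ciphertext = 0x2E6
s_1 = InvRound(s_0, k_6) = 0xD85
s_2 = InvRound(s_1, k_5) = 0xDB7
s_3 = InvRound(s_2, k_4) = 0x7EB
s_4 = InvRound(s_3, k_3) = 0x115
s_5 = InvRound(s_4, k_2) = 0x099
s_6 = InvRound(s_5, k_1) = 0x21B
s_7 = InvRound(s_6, k_0) = 0x46E

0x46E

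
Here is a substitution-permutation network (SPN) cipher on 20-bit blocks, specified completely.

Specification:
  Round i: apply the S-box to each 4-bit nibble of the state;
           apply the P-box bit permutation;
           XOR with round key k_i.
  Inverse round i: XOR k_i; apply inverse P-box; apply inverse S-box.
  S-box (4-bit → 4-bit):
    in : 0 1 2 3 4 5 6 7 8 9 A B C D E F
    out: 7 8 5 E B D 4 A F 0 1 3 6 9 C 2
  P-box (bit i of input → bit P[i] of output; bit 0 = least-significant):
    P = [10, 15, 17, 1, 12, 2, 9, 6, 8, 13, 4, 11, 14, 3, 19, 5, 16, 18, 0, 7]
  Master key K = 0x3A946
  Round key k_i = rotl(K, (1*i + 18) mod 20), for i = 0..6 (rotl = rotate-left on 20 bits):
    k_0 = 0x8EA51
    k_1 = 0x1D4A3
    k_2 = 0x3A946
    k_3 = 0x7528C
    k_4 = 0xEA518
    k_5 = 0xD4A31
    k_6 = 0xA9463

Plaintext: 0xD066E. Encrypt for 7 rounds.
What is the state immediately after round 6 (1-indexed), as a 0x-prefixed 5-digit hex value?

s_0 = plaintext = 0xD066E
s_1 = Round(s_0, k_0) = 0x3A8CB
s_2 = Round(s_1, k_1) = 0x53B36
s_3 = Round(s_2, k_2) = 0x88AAB
s_4 = Round(s_3, k_3) = 0xA8725
s_5 = Round(s_4, k_4) = 0x5DB32
s_6 = Round(s_5, k_5) = 0xE2DD4
s_7 = Round(s_6, k_6) = 0x249A0

0xE2DD4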